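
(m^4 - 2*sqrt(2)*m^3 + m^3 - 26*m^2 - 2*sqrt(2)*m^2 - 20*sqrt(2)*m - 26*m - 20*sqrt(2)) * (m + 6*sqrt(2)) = m^5 + m^4 + 4*sqrt(2)*m^4 - 50*m^3 + 4*sqrt(2)*m^3 - 176*sqrt(2)*m^2 - 50*m^2 - 176*sqrt(2)*m - 240*m - 240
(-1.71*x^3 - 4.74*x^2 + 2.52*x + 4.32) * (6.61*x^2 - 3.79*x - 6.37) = -11.3031*x^5 - 24.8505*x^4 + 45.5145*x^3 + 49.1982*x^2 - 32.4252*x - 27.5184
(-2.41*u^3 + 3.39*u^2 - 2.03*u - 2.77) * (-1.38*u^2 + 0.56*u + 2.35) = 3.3258*u^5 - 6.0278*u^4 - 0.963700000000001*u^3 + 10.6523*u^2 - 6.3217*u - 6.5095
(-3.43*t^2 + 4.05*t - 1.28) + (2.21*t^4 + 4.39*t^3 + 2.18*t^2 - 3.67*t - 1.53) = 2.21*t^4 + 4.39*t^3 - 1.25*t^2 + 0.38*t - 2.81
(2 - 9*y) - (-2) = 4 - 9*y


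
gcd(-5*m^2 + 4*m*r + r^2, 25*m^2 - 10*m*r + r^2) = 1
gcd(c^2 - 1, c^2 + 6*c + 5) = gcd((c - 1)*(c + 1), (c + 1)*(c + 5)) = c + 1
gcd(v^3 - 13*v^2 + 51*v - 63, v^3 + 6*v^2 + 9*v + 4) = 1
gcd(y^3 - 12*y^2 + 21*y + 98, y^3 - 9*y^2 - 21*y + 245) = y^2 - 14*y + 49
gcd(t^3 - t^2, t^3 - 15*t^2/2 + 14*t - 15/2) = t - 1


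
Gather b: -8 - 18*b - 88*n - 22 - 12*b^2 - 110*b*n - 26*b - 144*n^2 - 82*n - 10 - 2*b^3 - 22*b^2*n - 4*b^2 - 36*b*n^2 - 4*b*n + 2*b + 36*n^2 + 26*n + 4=-2*b^3 + b^2*(-22*n - 16) + b*(-36*n^2 - 114*n - 42) - 108*n^2 - 144*n - 36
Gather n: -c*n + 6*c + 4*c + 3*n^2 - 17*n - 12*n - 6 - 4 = 10*c + 3*n^2 + n*(-c - 29) - 10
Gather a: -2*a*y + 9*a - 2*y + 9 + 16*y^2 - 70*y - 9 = a*(9 - 2*y) + 16*y^2 - 72*y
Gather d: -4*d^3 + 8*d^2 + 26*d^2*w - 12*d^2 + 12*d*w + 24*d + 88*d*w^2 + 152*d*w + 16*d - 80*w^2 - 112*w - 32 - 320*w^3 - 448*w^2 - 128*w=-4*d^3 + d^2*(26*w - 4) + d*(88*w^2 + 164*w + 40) - 320*w^3 - 528*w^2 - 240*w - 32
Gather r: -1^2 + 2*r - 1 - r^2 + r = -r^2 + 3*r - 2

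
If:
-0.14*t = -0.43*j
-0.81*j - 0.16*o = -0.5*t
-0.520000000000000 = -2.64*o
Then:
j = 0.04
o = 0.20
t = 0.13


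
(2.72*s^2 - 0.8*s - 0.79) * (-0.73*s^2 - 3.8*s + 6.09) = -1.9856*s^4 - 9.752*s^3 + 20.1815*s^2 - 1.87*s - 4.8111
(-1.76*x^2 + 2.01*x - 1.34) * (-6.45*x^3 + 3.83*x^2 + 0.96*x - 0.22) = 11.352*x^5 - 19.7053*x^4 + 14.6517*x^3 - 2.8154*x^2 - 1.7286*x + 0.2948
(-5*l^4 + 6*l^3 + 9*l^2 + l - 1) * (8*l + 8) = -40*l^5 + 8*l^4 + 120*l^3 + 80*l^2 - 8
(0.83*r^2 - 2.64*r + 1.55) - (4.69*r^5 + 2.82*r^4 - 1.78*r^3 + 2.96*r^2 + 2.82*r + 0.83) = -4.69*r^5 - 2.82*r^4 + 1.78*r^3 - 2.13*r^2 - 5.46*r + 0.72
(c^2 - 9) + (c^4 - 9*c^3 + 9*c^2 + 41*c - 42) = c^4 - 9*c^3 + 10*c^2 + 41*c - 51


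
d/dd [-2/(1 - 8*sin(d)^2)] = -16*sin(2*d)/(4*cos(2*d) - 3)^2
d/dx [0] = 0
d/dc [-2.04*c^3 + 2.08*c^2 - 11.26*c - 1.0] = -6.12*c^2 + 4.16*c - 11.26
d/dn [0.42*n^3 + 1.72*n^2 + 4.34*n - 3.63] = 1.26*n^2 + 3.44*n + 4.34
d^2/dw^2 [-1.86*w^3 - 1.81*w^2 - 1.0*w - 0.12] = -11.16*w - 3.62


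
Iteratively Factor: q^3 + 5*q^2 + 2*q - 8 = (q + 4)*(q^2 + q - 2) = (q + 2)*(q + 4)*(q - 1)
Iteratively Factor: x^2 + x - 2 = (x - 1)*(x + 2)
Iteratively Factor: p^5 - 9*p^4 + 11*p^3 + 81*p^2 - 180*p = (p)*(p^4 - 9*p^3 + 11*p^2 + 81*p - 180) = p*(p - 5)*(p^3 - 4*p^2 - 9*p + 36) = p*(p - 5)*(p + 3)*(p^2 - 7*p + 12) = p*(p - 5)*(p - 3)*(p + 3)*(p - 4)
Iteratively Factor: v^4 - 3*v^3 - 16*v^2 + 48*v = (v - 4)*(v^3 + v^2 - 12*v) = (v - 4)*(v - 3)*(v^2 + 4*v) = (v - 4)*(v - 3)*(v + 4)*(v)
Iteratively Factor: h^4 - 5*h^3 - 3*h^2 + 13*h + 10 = (h + 1)*(h^3 - 6*h^2 + 3*h + 10) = (h - 5)*(h + 1)*(h^2 - h - 2) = (h - 5)*(h + 1)^2*(h - 2)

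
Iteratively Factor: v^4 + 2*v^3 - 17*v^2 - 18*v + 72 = (v + 4)*(v^3 - 2*v^2 - 9*v + 18) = (v - 3)*(v + 4)*(v^2 + v - 6) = (v - 3)*(v - 2)*(v + 4)*(v + 3)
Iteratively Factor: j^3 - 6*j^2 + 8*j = (j - 4)*(j^2 - 2*j) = j*(j - 4)*(j - 2)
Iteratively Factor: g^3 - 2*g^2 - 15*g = (g - 5)*(g^2 + 3*g) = (g - 5)*(g + 3)*(g)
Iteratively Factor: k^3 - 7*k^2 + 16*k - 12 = (k - 2)*(k^2 - 5*k + 6) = (k - 3)*(k - 2)*(k - 2)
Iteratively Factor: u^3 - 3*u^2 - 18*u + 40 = (u - 2)*(u^2 - u - 20) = (u - 2)*(u + 4)*(u - 5)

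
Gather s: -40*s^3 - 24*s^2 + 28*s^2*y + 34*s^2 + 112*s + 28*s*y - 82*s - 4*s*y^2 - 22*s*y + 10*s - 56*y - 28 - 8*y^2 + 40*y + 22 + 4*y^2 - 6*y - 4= -40*s^3 + s^2*(28*y + 10) + s*(-4*y^2 + 6*y + 40) - 4*y^2 - 22*y - 10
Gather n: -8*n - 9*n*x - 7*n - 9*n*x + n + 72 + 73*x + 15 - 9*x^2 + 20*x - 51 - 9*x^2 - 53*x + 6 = n*(-18*x - 14) - 18*x^2 + 40*x + 42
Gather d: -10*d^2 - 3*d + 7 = -10*d^2 - 3*d + 7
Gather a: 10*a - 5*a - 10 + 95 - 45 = 5*a + 40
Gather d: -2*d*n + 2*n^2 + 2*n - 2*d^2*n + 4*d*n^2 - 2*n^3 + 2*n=-2*d^2*n + d*(4*n^2 - 2*n) - 2*n^3 + 2*n^2 + 4*n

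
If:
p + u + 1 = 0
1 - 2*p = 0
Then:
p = 1/2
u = -3/2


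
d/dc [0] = 0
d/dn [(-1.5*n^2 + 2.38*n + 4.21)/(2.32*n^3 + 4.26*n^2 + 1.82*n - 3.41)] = (3.48*n^4 - 11.0432*n^3 - 42.1704*n^2 - 25.6392*n - 15.778)/(5.3824*n^6 + 19.7664*n^5 + 26.5924*n^4 - 0.316000000000001*n^3 - 25.7408*n^2 - 12.4124*n + 11.6281)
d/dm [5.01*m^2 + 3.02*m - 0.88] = 10.02*m + 3.02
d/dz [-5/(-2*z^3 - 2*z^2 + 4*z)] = 5*(-3*z^2 - 2*z + 2)/(2*z^2*(z^2 + z - 2)^2)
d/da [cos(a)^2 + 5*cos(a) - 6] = -(2*cos(a) + 5)*sin(a)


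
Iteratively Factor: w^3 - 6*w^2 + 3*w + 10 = (w - 2)*(w^2 - 4*w - 5) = (w - 5)*(w - 2)*(w + 1)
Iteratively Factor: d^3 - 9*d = (d)*(d^2 - 9) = d*(d + 3)*(d - 3)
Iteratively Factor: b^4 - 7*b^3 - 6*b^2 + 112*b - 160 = (b - 4)*(b^3 - 3*b^2 - 18*b + 40) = (b - 4)*(b - 2)*(b^2 - b - 20) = (b - 5)*(b - 4)*(b - 2)*(b + 4)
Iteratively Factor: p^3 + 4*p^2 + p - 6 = (p + 3)*(p^2 + p - 2) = (p - 1)*(p + 3)*(p + 2)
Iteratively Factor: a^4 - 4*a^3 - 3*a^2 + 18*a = (a - 3)*(a^3 - a^2 - 6*a) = (a - 3)^2*(a^2 + 2*a) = (a - 3)^2*(a + 2)*(a)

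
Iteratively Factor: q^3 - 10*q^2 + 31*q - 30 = (q - 3)*(q^2 - 7*q + 10) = (q - 3)*(q - 2)*(q - 5)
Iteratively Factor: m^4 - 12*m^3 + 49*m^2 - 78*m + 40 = (m - 4)*(m^3 - 8*m^2 + 17*m - 10) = (m - 4)*(m - 1)*(m^2 - 7*m + 10) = (m - 5)*(m - 4)*(m - 1)*(m - 2)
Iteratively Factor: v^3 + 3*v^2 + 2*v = (v + 1)*(v^2 + 2*v) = v*(v + 1)*(v + 2)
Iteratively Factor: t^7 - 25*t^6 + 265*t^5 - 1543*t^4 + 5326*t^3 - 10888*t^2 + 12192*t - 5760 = (t - 4)*(t^6 - 21*t^5 + 181*t^4 - 819*t^3 + 2050*t^2 - 2688*t + 1440) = (t - 4)*(t - 2)*(t^5 - 19*t^4 + 143*t^3 - 533*t^2 + 984*t - 720) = (t - 4)*(t - 3)*(t - 2)*(t^4 - 16*t^3 + 95*t^2 - 248*t + 240) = (t - 4)^2*(t - 3)*(t - 2)*(t^3 - 12*t^2 + 47*t - 60) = (t - 4)^3*(t - 3)*(t - 2)*(t^2 - 8*t + 15) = (t - 5)*(t - 4)^3*(t - 3)*(t - 2)*(t - 3)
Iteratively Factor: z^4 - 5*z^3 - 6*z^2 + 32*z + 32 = (z + 2)*(z^3 - 7*z^2 + 8*z + 16) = (z - 4)*(z + 2)*(z^2 - 3*z - 4) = (z - 4)^2*(z + 2)*(z + 1)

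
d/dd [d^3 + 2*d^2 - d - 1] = 3*d^2 + 4*d - 1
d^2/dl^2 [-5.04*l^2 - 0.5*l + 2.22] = -10.0800000000000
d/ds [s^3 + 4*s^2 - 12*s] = 3*s^2 + 8*s - 12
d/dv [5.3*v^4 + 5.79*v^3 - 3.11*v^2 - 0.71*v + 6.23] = 21.2*v^3 + 17.37*v^2 - 6.22*v - 0.71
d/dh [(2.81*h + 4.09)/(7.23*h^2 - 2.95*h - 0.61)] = (-20.3163*h^2 - 59.1414*h + 10.3514)/(52.2729*h^4 - 42.657*h^3 - 0.1181*h^2 + 3.599*h + 0.3721)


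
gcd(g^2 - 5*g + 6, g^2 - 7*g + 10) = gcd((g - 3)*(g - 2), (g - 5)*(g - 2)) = g - 2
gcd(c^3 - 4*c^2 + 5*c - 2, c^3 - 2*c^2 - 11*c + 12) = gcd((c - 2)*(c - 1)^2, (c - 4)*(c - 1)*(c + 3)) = c - 1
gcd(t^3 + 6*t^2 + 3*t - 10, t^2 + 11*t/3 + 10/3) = t + 2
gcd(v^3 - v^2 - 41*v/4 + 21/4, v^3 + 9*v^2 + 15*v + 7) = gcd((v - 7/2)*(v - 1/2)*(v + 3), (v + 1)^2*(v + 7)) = 1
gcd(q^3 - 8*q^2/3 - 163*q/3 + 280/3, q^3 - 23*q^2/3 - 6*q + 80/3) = q^2 - 29*q/3 + 40/3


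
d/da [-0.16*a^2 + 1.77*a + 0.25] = 1.77 - 0.32*a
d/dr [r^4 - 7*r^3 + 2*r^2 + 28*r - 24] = 4*r^3 - 21*r^2 + 4*r + 28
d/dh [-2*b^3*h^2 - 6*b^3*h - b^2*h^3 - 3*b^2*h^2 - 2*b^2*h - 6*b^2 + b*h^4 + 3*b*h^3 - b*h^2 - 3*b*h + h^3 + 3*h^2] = -4*b^3*h - 6*b^3 - 3*b^2*h^2 - 6*b^2*h - 2*b^2 + 4*b*h^3 + 9*b*h^2 - 2*b*h - 3*b + 3*h^2 + 6*h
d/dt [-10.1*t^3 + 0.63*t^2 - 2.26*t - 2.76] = -30.3*t^2 + 1.26*t - 2.26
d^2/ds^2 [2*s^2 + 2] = 4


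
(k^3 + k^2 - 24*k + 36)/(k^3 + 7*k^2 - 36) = (k - 3)/(k + 3)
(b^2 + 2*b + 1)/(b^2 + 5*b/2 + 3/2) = 2*(b + 1)/(2*b + 3)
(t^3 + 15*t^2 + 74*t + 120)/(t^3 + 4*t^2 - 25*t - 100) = (t + 6)/(t - 5)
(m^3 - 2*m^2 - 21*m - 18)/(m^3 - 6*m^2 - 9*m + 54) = (m + 1)/(m - 3)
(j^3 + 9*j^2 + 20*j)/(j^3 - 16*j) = (j + 5)/(j - 4)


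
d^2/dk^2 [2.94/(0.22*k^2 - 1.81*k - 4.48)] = (0.284592*k^2 - 2.341416*k - 2.94*(0.44*k - 1.81)*(0.88*k - 3.62) - 5.795328)/(-0.22*k^2 + 1.81*k + 4.48)^3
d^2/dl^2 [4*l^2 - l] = 8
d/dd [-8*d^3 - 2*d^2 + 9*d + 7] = -24*d^2 - 4*d + 9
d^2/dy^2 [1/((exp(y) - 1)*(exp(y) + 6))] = (4*exp(3*y) + 15*exp(2*y) + 49*exp(y) + 30)*exp(y)/(exp(6*y) + 15*exp(5*y) + 57*exp(4*y) - 55*exp(3*y) - 342*exp(2*y) + 540*exp(y) - 216)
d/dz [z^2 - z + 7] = 2*z - 1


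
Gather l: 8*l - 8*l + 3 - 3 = 0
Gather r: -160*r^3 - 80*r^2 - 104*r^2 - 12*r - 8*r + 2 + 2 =-160*r^3 - 184*r^2 - 20*r + 4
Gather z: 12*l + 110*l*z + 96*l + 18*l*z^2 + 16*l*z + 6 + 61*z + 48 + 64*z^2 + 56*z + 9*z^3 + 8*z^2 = 108*l + 9*z^3 + z^2*(18*l + 72) + z*(126*l + 117) + 54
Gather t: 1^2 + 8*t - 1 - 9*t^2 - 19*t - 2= -9*t^2 - 11*t - 2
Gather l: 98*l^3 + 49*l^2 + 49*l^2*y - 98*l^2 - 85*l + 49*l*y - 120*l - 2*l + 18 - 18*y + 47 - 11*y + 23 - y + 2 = 98*l^3 + l^2*(49*y - 49) + l*(49*y - 207) - 30*y + 90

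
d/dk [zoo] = 0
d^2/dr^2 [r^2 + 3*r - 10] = 2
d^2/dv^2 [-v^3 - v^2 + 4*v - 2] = -6*v - 2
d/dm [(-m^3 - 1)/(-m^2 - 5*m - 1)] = (3*m^2*(m^2 + 5*m + 1) - (2*m + 5)*(m^3 + 1))/(m^2 + 5*m + 1)^2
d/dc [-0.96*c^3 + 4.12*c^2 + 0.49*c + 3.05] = -2.88*c^2 + 8.24*c + 0.49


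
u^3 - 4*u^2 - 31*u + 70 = (u - 7)*(u - 2)*(u + 5)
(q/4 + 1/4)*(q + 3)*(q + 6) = q^3/4 + 5*q^2/2 + 27*q/4 + 9/2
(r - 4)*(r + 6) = r^2 + 2*r - 24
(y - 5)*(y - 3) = y^2 - 8*y + 15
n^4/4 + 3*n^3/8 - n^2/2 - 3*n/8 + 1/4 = (n/4 + 1/2)*(n - 1)*(n - 1/2)*(n + 1)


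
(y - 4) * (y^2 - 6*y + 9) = y^3 - 10*y^2 + 33*y - 36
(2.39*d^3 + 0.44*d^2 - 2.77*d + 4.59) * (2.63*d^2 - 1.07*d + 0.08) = 6.2857*d^5 - 1.4001*d^4 - 7.5647*d^3 + 15.0708*d^2 - 5.1329*d + 0.3672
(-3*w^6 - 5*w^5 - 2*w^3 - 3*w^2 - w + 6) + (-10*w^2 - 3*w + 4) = -3*w^6 - 5*w^5 - 2*w^3 - 13*w^2 - 4*w + 10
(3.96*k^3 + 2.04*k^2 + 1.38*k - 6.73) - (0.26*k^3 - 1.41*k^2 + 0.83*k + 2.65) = 3.7*k^3 + 3.45*k^2 + 0.55*k - 9.38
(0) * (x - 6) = 0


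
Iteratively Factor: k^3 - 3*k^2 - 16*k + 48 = (k - 3)*(k^2 - 16) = (k - 4)*(k - 3)*(k + 4)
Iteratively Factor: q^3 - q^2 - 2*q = (q + 1)*(q^2 - 2*q) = (q - 2)*(q + 1)*(q)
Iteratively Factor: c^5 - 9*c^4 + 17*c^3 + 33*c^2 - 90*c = (c + 2)*(c^4 - 11*c^3 + 39*c^2 - 45*c) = (c - 5)*(c + 2)*(c^3 - 6*c^2 + 9*c) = c*(c - 5)*(c + 2)*(c^2 - 6*c + 9) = c*(c - 5)*(c - 3)*(c + 2)*(c - 3)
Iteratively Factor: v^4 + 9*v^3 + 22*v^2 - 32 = (v + 4)*(v^3 + 5*v^2 + 2*v - 8) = (v - 1)*(v + 4)*(v^2 + 6*v + 8) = (v - 1)*(v + 2)*(v + 4)*(v + 4)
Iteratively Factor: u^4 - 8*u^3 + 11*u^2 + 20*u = (u - 4)*(u^3 - 4*u^2 - 5*u) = (u - 5)*(u - 4)*(u^2 + u) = (u - 5)*(u - 4)*(u + 1)*(u)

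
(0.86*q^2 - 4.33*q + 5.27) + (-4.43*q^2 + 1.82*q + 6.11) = -3.57*q^2 - 2.51*q + 11.38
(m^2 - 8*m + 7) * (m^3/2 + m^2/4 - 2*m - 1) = m^5/2 - 15*m^4/4 - m^3/2 + 67*m^2/4 - 6*m - 7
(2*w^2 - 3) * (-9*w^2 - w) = -18*w^4 - 2*w^3 + 27*w^2 + 3*w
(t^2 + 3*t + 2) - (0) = t^2 + 3*t + 2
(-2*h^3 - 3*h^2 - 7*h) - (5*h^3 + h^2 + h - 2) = -7*h^3 - 4*h^2 - 8*h + 2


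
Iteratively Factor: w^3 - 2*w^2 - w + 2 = (w - 2)*(w^2 - 1) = (w - 2)*(w - 1)*(w + 1)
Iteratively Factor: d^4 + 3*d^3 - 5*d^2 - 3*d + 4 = (d - 1)*(d^3 + 4*d^2 - d - 4) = (d - 1)*(d + 1)*(d^2 + 3*d - 4) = (d - 1)^2*(d + 1)*(d + 4)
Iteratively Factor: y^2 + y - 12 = (y - 3)*(y + 4)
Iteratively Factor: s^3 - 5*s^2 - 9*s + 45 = (s - 3)*(s^2 - 2*s - 15) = (s - 3)*(s + 3)*(s - 5)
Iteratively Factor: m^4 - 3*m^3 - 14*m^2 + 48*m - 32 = (m - 4)*(m^3 + m^2 - 10*m + 8) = (m - 4)*(m - 2)*(m^2 + 3*m - 4) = (m - 4)*(m - 2)*(m + 4)*(m - 1)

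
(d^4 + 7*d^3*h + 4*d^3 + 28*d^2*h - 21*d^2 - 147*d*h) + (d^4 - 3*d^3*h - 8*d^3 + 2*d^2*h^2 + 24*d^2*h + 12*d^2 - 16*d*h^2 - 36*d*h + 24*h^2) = 2*d^4 + 4*d^3*h - 4*d^3 + 2*d^2*h^2 + 52*d^2*h - 9*d^2 - 16*d*h^2 - 183*d*h + 24*h^2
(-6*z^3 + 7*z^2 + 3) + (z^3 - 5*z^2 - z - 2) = -5*z^3 + 2*z^2 - z + 1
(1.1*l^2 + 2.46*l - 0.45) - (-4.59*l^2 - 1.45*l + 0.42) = 5.69*l^2 + 3.91*l - 0.87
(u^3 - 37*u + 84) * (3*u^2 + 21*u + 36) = 3*u^5 + 21*u^4 - 75*u^3 - 525*u^2 + 432*u + 3024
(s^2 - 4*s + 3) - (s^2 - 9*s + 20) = 5*s - 17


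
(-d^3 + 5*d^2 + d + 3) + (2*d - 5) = -d^3 + 5*d^2 + 3*d - 2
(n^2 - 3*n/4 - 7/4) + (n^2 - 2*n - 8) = 2*n^2 - 11*n/4 - 39/4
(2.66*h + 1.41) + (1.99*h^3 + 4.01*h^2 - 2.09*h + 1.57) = 1.99*h^3 + 4.01*h^2 + 0.57*h + 2.98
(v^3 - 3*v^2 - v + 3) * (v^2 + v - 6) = v^5 - 2*v^4 - 10*v^3 + 20*v^2 + 9*v - 18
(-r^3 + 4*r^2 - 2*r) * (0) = 0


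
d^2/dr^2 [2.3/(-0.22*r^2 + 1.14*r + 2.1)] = (-0.22264*r^2 + 1.15368*r + 2.3*(0.44*r - 1.14)*(0.88*r - 2.28) + 2.1252)/(-0.22*r^2 + 1.14*r + 2.1)^3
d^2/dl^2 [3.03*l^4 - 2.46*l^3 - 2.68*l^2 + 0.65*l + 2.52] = 36.36*l^2 - 14.76*l - 5.36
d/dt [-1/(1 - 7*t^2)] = -14*t/(7*t^2 - 1)^2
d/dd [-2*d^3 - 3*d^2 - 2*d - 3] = -6*d^2 - 6*d - 2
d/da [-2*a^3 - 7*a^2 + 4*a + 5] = -6*a^2 - 14*a + 4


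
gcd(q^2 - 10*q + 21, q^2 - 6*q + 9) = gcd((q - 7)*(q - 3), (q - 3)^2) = q - 3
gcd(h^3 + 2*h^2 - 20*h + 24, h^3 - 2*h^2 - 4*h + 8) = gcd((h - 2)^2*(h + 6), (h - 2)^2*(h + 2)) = h^2 - 4*h + 4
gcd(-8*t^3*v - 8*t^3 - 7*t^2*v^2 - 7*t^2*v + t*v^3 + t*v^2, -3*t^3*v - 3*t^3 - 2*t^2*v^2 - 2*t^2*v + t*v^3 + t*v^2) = t^2*v + t^2 + t*v^2 + t*v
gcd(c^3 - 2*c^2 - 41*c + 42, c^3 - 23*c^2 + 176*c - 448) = c - 7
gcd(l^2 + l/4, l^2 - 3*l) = l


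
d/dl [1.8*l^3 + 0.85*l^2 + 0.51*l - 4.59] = 5.4*l^2 + 1.7*l + 0.51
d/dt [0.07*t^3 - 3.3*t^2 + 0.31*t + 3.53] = 0.21*t^2 - 6.6*t + 0.31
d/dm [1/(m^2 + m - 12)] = (-2*m - 1)/(m^2 + m - 12)^2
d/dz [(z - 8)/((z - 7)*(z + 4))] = (-z^2 + 16*z - 52)/(z^4 - 6*z^3 - 47*z^2 + 168*z + 784)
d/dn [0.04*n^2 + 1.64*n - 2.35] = 0.08*n + 1.64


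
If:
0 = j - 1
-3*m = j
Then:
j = 1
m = -1/3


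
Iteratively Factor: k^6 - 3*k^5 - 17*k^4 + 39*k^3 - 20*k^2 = (k + 4)*(k^5 - 7*k^4 + 11*k^3 - 5*k^2) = (k - 5)*(k + 4)*(k^4 - 2*k^3 + k^2) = k*(k - 5)*(k + 4)*(k^3 - 2*k^2 + k) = k*(k - 5)*(k - 1)*(k + 4)*(k^2 - k) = k^2*(k - 5)*(k - 1)*(k + 4)*(k - 1)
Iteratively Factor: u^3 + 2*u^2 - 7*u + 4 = (u - 1)*(u^2 + 3*u - 4) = (u - 1)*(u + 4)*(u - 1)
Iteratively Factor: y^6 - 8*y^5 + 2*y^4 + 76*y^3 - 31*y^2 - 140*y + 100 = (y - 5)*(y^5 - 3*y^4 - 13*y^3 + 11*y^2 + 24*y - 20) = (y - 5)*(y - 1)*(y^4 - 2*y^3 - 15*y^2 - 4*y + 20) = (y - 5)*(y - 1)*(y + 2)*(y^3 - 4*y^2 - 7*y + 10) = (y - 5)^2*(y - 1)*(y + 2)*(y^2 + y - 2) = (y - 5)^2*(y - 1)^2*(y + 2)*(y + 2)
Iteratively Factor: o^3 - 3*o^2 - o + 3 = (o - 1)*(o^2 - 2*o - 3) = (o - 3)*(o - 1)*(o + 1)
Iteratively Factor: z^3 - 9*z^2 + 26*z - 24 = (z - 4)*(z^2 - 5*z + 6) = (z - 4)*(z - 3)*(z - 2)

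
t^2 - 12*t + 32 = (t - 8)*(t - 4)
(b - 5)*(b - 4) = b^2 - 9*b + 20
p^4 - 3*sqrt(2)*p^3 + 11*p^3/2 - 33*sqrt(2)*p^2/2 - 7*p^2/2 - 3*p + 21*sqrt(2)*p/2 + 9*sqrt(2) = (p - 1)*(p + 1/2)*(p + 6)*(p - 3*sqrt(2))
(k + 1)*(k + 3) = k^2 + 4*k + 3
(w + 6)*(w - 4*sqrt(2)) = w^2 - 4*sqrt(2)*w + 6*w - 24*sqrt(2)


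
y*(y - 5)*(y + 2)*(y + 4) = y^4 + y^3 - 22*y^2 - 40*y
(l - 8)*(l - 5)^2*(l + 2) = l^4 - 16*l^3 + 69*l^2 + 10*l - 400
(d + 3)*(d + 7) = d^2 + 10*d + 21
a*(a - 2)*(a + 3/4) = a^3 - 5*a^2/4 - 3*a/2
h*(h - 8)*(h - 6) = h^3 - 14*h^2 + 48*h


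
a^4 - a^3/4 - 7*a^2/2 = a^2*(a - 2)*(a + 7/4)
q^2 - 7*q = q*(q - 7)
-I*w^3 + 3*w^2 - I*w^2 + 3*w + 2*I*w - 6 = (w + 2)*(w + 3*I)*(-I*w + I)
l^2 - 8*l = l*(l - 8)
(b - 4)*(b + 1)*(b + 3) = b^3 - 13*b - 12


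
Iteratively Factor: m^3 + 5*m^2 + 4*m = (m + 1)*(m^2 + 4*m) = m*(m + 1)*(m + 4)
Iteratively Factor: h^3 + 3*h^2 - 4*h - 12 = (h + 2)*(h^2 + h - 6) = (h + 2)*(h + 3)*(h - 2)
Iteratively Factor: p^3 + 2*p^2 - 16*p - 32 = (p + 2)*(p^2 - 16) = (p + 2)*(p + 4)*(p - 4)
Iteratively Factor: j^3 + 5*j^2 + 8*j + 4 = (j + 2)*(j^2 + 3*j + 2) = (j + 2)^2*(j + 1)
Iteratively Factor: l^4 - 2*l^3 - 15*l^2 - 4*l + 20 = (l + 2)*(l^3 - 4*l^2 - 7*l + 10) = (l - 5)*(l + 2)*(l^2 + l - 2) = (l - 5)*(l - 1)*(l + 2)*(l + 2)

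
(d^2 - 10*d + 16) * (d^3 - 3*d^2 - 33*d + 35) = d^5 - 13*d^4 + 13*d^3 + 317*d^2 - 878*d + 560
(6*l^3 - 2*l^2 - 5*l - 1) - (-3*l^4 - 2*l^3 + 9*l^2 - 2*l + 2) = 3*l^4 + 8*l^3 - 11*l^2 - 3*l - 3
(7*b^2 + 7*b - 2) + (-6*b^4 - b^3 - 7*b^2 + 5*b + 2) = -6*b^4 - b^3 + 12*b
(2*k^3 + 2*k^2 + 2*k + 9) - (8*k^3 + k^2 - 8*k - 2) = -6*k^3 + k^2 + 10*k + 11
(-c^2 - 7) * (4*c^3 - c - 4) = -4*c^5 - 27*c^3 + 4*c^2 + 7*c + 28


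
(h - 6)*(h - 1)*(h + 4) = h^3 - 3*h^2 - 22*h + 24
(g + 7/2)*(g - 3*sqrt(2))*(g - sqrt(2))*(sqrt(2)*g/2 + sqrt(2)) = sqrt(2)*g^4/2 - 4*g^3 + 11*sqrt(2)*g^3/4 - 22*g^2 + 13*sqrt(2)*g^2/2 - 28*g + 33*sqrt(2)*g/2 + 21*sqrt(2)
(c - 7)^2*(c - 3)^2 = c^4 - 20*c^3 + 142*c^2 - 420*c + 441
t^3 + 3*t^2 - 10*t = t*(t - 2)*(t + 5)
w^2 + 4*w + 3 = (w + 1)*(w + 3)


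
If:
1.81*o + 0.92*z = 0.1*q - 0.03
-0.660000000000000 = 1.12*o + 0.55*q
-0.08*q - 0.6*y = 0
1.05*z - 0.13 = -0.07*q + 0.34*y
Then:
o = -0.17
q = -0.85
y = 0.11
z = 0.22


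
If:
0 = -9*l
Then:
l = 0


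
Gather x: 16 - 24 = -8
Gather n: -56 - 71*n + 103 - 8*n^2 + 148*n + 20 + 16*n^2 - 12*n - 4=8*n^2 + 65*n + 63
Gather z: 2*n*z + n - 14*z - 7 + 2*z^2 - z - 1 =n + 2*z^2 + z*(2*n - 15) - 8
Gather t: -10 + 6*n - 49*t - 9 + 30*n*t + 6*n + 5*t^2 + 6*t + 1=12*n + 5*t^2 + t*(30*n - 43) - 18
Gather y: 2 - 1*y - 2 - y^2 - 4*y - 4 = -y^2 - 5*y - 4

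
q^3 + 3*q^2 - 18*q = q*(q - 3)*(q + 6)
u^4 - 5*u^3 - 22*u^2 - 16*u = u*(u - 8)*(u + 1)*(u + 2)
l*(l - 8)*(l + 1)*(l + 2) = l^4 - 5*l^3 - 22*l^2 - 16*l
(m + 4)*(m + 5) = m^2 + 9*m + 20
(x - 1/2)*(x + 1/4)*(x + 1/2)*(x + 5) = x^4 + 21*x^3/4 + x^2 - 21*x/16 - 5/16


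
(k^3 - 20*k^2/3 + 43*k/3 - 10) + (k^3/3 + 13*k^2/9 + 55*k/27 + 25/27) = 4*k^3/3 - 47*k^2/9 + 442*k/27 - 245/27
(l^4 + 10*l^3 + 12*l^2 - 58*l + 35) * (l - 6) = l^5 + 4*l^4 - 48*l^3 - 130*l^2 + 383*l - 210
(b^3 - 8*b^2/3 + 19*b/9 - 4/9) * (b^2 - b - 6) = b^5 - 11*b^4/3 - 11*b^3/9 + 121*b^2/9 - 110*b/9 + 8/3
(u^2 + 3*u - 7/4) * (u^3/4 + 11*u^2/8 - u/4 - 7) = u^5/4 + 17*u^4/8 + 55*u^3/16 - 325*u^2/32 - 329*u/16 + 49/4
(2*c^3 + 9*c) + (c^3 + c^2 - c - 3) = 3*c^3 + c^2 + 8*c - 3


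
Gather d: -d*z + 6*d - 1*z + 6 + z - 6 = d*(6 - z)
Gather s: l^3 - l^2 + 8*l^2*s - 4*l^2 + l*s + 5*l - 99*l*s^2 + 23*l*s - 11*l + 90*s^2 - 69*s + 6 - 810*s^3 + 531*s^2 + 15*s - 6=l^3 - 5*l^2 - 6*l - 810*s^3 + s^2*(621 - 99*l) + s*(8*l^2 + 24*l - 54)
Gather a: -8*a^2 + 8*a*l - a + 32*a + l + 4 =-8*a^2 + a*(8*l + 31) + l + 4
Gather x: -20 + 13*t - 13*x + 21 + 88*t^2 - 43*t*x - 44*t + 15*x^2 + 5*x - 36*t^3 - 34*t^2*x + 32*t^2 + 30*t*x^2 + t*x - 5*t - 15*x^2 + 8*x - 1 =-36*t^3 + 120*t^2 + 30*t*x^2 - 36*t + x*(-34*t^2 - 42*t)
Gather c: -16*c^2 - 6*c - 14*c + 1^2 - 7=-16*c^2 - 20*c - 6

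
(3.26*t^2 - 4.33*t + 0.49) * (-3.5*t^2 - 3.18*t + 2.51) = -11.41*t^4 + 4.7882*t^3 + 20.237*t^2 - 12.4265*t + 1.2299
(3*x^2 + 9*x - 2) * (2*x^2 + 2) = 6*x^4 + 18*x^3 + 2*x^2 + 18*x - 4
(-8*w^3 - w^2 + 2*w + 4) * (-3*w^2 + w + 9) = 24*w^5 - 5*w^4 - 79*w^3 - 19*w^2 + 22*w + 36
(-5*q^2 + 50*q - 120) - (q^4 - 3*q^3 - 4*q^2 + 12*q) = -q^4 + 3*q^3 - q^2 + 38*q - 120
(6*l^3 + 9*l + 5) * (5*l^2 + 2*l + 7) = 30*l^5 + 12*l^4 + 87*l^3 + 43*l^2 + 73*l + 35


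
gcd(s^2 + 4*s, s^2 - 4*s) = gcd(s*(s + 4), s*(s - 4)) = s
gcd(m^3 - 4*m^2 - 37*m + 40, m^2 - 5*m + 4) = m - 1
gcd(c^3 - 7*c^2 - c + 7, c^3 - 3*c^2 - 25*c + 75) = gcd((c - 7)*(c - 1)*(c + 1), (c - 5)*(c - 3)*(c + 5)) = 1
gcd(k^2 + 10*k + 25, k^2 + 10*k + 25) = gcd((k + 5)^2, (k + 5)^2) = k^2 + 10*k + 25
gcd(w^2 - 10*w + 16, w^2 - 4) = w - 2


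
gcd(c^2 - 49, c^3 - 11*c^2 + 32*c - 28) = c - 7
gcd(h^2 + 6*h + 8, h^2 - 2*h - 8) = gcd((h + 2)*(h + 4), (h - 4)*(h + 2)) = h + 2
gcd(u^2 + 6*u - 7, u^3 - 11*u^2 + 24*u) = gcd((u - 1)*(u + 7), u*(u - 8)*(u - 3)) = 1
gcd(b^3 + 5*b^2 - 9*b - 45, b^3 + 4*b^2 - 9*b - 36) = b^2 - 9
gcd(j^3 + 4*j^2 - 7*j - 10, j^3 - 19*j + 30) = j^2 + 3*j - 10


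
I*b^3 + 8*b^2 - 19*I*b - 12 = (b - 4*I)*(b - 3*I)*(I*b + 1)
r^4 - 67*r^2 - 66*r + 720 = (r - 8)*(r - 3)*(r + 5)*(r + 6)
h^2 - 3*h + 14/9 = (h - 7/3)*(h - 2/3)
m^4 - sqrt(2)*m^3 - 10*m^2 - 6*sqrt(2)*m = m*(m - 3*sqrt(2))*(m + sqrt(2))^2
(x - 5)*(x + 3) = x^2 - 2*x - 15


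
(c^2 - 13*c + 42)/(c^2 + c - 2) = (c^2 - 13*c + 42)/(c^2 + c - 2)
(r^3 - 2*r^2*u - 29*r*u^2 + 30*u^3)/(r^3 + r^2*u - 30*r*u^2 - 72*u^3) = (r^2 + 4*r*u - 5*u^2)/(r^2 + 7*r*u + 12*u^2)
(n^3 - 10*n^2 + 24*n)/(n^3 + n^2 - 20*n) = (n - 6)/(n + 5)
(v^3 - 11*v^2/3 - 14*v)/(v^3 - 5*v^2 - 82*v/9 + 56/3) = 3*v/(3*v - 4)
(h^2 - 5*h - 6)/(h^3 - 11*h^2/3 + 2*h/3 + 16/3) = 3*(h - 6)/(3*h^2 - 14*h + 16)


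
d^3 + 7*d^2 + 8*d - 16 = (d - 1)*(d + 4)^2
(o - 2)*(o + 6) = o^2 + 4*o - 12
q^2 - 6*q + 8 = (q - 4)*(q - 2)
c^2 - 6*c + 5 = (c - 5)*(c - 1)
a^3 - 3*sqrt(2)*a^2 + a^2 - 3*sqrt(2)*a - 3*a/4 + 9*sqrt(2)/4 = (a - 1/2)*(a + 3/2)*(a - 3*sqrt(2))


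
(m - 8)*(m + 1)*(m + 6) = m^3 - m^2 - 50*m - 48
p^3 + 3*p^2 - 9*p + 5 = (p - 1)^2*(p + 5)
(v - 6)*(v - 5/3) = v^2 - 23*v/3 + 10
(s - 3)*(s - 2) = s^2 - 5*s + 6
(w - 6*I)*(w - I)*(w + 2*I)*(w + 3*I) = w^4 - 2*I*w^3 + 23*w^2 + 12*I*w + 36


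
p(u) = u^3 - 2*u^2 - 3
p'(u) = 3*u^2 - 4*u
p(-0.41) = -3.41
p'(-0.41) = 2.14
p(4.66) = 54.76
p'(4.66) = 46.51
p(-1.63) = -12.64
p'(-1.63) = 14.49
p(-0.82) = -4.90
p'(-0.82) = 5.30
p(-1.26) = -8.18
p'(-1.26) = 9.80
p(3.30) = 11.16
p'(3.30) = 19.47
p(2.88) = 4.30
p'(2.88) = 13.36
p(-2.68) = -36.61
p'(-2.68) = 32.27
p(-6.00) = -291.00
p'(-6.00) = 132.00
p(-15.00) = -3828.00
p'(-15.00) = 735.00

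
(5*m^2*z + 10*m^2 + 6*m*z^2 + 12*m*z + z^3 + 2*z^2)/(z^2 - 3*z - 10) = (5*m^2 + 6*m*z + z^2)/(z - 5)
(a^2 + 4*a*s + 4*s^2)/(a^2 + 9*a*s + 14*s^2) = (a + 2*s)/(a + 7*s)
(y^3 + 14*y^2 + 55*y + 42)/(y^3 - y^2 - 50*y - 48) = (y + 7)/(y - 8)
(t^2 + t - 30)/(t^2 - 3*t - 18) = (-t^2 - t + 30)/(-t^2 + 3*t + 18)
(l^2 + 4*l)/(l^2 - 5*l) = (l + 4)/(l - 5)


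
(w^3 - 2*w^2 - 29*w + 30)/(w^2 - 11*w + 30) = (w^2 + 4*w - 5)/(w - 5)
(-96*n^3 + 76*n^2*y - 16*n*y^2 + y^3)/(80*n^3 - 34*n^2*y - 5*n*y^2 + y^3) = (-6*n + y)/(5*n + y)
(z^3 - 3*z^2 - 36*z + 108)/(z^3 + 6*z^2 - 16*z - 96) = (z^2 - 9*z + 18)/(z^2 - 16)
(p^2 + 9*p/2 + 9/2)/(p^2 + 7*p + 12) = (p + 3/2)/(p + 4)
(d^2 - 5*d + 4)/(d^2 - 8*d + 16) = (d - 1)/(d - 4)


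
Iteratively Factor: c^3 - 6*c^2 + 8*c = (c - 4)*(c^2 - 2*c) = (c - 4)*(c - 2)*(c)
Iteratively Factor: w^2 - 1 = (w - 1)*(w + 1)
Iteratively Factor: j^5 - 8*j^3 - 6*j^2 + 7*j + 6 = (j + 2)*(j^4 - 2*j^3 - 4*j^2 + 2*j + 3) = (j + 1)*(j + 2)*(j^3 - 3*j^2 - j + 3) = (j + 1)^2*(j + 2)*(j^2 - 4*j + 3) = (j - 1)*(j + 1)^2*(j + 2)*(j - 3)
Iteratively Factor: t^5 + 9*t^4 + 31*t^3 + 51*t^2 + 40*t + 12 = (t + 2)*(t^4 + 7*t^3 + 17*t^2 + 17*t + 6) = (t + 2)*(t + 3)*(t^3 + 4*t^2 + 5*t + 2) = (t + 2)^2*(t + 3)*(t^2 + 2*t + 1) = (t + 1)*(t + 2)^2*(t + 3)*(t + 1)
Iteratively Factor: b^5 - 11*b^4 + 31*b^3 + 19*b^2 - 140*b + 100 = (b - 5)*(b^4 - 6*b^3 + b^2 + 24*b - 20) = (b - 5)^2*(b^3 - b^2 - 4*b + 4) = (b - 5)^2*(b - 1)*(b^2 - 4) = (b - 5)^2*(b - 2)*(b - 1)*(b + 2)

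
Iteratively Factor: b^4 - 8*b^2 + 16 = (b + 2)*(b^3 - 2*b^2 - 4*b + 8) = (b - 2)*(b + 2)*(b^2 - 4) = (b - 2)*(b + 2)^2*(b - 2)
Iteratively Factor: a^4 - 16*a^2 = (a)*(a^3 - 16*a) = a^2*(a^2 - 16) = a^2*(a - 4)*(a + 4)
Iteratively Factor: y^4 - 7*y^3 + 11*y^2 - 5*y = (y - 1)*(y^3 - 6*y^2 + 5*y) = y*(y - 1)*(y^2 - 6*y + 5) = y*(y - 5)*(y - 1)*(y - 1)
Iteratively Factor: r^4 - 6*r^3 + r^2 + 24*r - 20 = (r - 1)*(r^3 - 5*r^2 - 4*r + 20) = (r - 2)*(r - 1)*(r^2 - 3*r - 10) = (r - 2)*(r - 1)*(r + 2)*(r - 5)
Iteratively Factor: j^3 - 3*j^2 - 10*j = (j)*(j^2 - 3*j - 10) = j*(j + 2)*(j - 5)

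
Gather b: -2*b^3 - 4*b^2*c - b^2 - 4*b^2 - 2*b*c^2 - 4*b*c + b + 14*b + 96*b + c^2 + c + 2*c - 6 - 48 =-2*b^3 + b^2*(-4*c - 5) + b*(-2*c^2 - 4*c + 111) + c^2 + 3*c - 54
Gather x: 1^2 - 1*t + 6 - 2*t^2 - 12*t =-2*t^2 - 13*t + 7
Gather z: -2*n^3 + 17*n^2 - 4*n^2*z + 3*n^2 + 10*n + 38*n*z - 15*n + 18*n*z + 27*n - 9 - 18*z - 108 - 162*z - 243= -2*n^3 + 20*n^2 + 22*n + z*(-4*n^2 + 56*n - 180) - 360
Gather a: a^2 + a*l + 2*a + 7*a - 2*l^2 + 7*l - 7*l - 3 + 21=a^2 + a*(l + 9) - 2*l^2 + 18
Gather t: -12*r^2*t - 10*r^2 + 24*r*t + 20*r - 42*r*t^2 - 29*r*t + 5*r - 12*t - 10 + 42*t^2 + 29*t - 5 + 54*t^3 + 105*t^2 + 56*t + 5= -10*r^2 + 25*r + 54*t^3 + t^2*(147 - 42*r) + t*(-12*r^2 - 5*r + 73) - 10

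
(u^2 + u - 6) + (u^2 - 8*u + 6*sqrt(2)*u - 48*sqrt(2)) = 2*u^2 - 7*u + 6*sqrt(2)*u - 48*sqrt(2) - 6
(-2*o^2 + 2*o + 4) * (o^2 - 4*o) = -2*o^4 + 10*o^3 - 4*o^2 - 16*o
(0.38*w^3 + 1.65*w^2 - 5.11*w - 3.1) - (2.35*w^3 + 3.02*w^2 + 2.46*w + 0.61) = -1.97*w^3 - 1.37*w^2 - 7.57*w - 3.71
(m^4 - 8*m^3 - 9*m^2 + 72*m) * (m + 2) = m^5 - 6*m^4 - 25*m^3 + 54*m^2 + 144*m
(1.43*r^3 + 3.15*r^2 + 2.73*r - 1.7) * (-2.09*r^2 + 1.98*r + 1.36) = -2.9887*r^5 - 3.7521*r^4 + 2.4761*r^3 + 13.2424*r^2 + 0.3468*r - 2.312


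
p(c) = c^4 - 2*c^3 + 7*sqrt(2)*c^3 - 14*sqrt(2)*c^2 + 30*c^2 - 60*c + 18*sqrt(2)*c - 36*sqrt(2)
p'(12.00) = 10534.86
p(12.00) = 35389.83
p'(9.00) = 4984.65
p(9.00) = 12784.20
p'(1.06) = 18.47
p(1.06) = -65.40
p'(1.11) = 22.77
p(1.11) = -64.37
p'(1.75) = 95.17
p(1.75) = -28.41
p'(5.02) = 1171.11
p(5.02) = 1667.14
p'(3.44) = 478.91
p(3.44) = 412.57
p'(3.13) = 384.14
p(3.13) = 279.12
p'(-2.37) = -3.03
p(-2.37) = 14.65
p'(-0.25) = -38.23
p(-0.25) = -41.76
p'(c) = 4*c^3 - 6*c^2 + 21*sqrt(2)*c^2 - 28*sqrt(2)*c + 60*c - 60 + 18*sqrt(2)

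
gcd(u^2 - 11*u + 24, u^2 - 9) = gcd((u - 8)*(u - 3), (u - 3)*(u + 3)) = u - 3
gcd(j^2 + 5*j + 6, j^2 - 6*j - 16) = j + 2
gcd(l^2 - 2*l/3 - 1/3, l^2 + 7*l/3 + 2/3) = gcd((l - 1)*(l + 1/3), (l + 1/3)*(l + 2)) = l + 1/3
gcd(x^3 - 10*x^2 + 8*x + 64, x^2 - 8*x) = x - 8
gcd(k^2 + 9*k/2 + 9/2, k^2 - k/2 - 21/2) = k + 3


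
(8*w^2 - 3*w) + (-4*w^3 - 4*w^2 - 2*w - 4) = -4*w^3 + 4*w^2 - 5*w - 4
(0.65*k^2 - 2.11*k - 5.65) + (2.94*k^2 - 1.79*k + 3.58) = 3.59*k^2 - 3.9*k - 2.07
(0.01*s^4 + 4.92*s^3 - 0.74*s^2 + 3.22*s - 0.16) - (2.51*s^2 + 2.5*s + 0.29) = 0.01*s^4 + 4.92*s^3 - 3.25*s^2 + 0.72*s - 0.45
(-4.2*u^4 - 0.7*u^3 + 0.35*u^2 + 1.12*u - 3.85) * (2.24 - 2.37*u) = 9.954*u^5 - 7.749*u^4 - 2.3975*u^3 - 1.8704*u^2 + 11.6333*u - 8.624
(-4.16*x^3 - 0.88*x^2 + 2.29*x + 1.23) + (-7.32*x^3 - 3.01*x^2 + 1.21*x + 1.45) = -11.48*x^3 - 3.89*x^2 + 3.5*x + 2.68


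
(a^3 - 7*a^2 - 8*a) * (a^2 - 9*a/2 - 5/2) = a^5 - 23*a^4/2 + 21*a^3 + 107*a^2/2 + 20*a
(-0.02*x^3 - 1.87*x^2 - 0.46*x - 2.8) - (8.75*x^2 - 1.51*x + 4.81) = -0.02*x^3 - 10.62*x^2 + 1.05*x - 7.61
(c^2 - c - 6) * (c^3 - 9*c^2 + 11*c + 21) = c^5 - 10*c^4 + 14*c^3 + 64*c^2 - 87*c - 126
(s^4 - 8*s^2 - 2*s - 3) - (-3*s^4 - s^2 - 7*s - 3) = 4*s^4 - 7*s^2 + 5*s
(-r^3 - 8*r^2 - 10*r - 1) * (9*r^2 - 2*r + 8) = -9*r^5 - 70*r^4 - 82*r^3 - 53*r^2 - 78*r - 8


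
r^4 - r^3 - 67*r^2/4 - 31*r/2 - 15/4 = (r - 5)*(r + 1/2)^2*(r + 3)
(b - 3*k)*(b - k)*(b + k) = b^3 - 3*b^2*k - b*k^2 + 3*k^3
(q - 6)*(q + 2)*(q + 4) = q^3 - 28*q - 48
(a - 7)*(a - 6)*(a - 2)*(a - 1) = a^4 - 16*a^3 + 83*a^2 - 152*a + 84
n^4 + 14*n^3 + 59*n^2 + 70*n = n*(n + 2)*(n + 5)*(n + 7)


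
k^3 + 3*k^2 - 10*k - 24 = (k - 3)*(k + 2)*(k + 4)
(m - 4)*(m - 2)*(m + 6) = m^3 - 28*m + 48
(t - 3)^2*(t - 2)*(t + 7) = t^4 - t^3 - 35*t^2 + 129*t - 126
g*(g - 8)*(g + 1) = g^3 - 7*g^2 - 8*g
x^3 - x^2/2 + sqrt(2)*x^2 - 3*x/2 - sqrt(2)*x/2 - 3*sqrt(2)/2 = (x - 3/2)*(x + 1)*(x + sqrt(2))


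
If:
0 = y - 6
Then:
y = 6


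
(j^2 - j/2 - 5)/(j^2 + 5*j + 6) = (j - 5/2)/(j + 3)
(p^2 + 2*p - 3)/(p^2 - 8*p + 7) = (p + 3)/(p - 7)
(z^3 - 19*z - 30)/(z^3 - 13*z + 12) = (z^3 - 19*z - 30)/(z^3 - 13*z + 12)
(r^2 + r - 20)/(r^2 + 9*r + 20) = (r - 4)/(r + 4)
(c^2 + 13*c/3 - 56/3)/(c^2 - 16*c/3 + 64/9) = 3*(c + 7)/(3*c - 8)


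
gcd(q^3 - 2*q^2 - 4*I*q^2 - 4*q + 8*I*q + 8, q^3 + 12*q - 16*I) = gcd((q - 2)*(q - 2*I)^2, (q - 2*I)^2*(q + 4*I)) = q^2 - 4*I*q - 4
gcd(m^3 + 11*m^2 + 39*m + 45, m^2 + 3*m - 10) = m + 5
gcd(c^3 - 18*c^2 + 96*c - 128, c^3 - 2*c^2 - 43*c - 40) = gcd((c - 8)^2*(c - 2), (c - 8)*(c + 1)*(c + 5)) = c - 8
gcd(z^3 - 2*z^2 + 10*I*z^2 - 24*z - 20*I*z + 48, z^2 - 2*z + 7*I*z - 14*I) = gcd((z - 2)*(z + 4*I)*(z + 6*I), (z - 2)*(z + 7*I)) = z - 2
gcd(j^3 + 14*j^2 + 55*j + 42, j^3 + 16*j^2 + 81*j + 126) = j^2 + 13*j + 42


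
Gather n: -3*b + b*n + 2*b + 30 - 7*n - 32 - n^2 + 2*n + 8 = -b - n^2 + n*(b - 5) + 6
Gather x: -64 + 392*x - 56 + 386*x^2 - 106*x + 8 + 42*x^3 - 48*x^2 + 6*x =42*x^3 + 338*x^2 + 292*x - 112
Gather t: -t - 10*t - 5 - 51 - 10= -11*t - 66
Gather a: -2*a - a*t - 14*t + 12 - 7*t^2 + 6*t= a*(-t - 2) - 7*t^2 - 8*t + 12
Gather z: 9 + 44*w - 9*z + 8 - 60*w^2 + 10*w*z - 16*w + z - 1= -60*w^2 + 28*w + z*(10*w - 8) + 16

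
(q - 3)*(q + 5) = q^2 + 2*q - 15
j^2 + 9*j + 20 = (j + 4)*(j + 5)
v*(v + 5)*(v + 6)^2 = v^4 + 17*v^3 + 96*v^2 + 180*v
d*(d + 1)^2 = d^3 + 2*d^2 + d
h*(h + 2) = h^2 + 2*h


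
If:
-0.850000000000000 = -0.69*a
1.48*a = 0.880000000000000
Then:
No Solution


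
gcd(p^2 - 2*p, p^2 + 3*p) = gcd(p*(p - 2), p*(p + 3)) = p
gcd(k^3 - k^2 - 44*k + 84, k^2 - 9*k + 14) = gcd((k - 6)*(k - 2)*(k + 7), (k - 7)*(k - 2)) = k - 2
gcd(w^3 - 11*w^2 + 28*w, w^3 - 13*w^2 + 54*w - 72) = w - 4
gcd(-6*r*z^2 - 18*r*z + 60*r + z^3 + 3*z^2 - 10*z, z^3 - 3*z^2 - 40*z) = z + 5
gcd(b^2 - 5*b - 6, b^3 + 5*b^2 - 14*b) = 1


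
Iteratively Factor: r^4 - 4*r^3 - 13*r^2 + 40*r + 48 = (r - 4)*(r^3 - 13*r - 12) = (r - 4)*(r + 3)*(r^2 - 3*r - 4) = (r - 4)^2*(r + 3)*(r + 1)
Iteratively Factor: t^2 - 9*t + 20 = (t - 4)*(t - 5)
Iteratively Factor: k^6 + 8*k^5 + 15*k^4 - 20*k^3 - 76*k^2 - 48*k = (k + 1)*(k^5 + 7*k^4 + 8*k^3 - 28*k^2 - 48*k) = k*(k + 1)*(k^4 + 7*k^3 + 8*k^2 - 28*k - 48) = k*(k - 2)*(k + 1)*(k^3 + 9*k^2 + 26*k + 24) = k*(k - 2)*(k + 1)*(k + 2)*(k^2 + 7*k + 12) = k*(k - 2)*(k + 1)*(k + 2)*(k + 4)*(k + 3)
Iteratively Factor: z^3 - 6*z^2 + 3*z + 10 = (z + 1)*(z^2 - 7*z + 10) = (z - 2)*(z + 1)*(z - 5)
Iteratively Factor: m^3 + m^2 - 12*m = (m - 3)*(m^2 + 4*m) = m*(m - 3)*(m + 4)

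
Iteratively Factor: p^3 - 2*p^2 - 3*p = (p + 1)*(p^2 - 3*p) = p*(p + 1)*(p - 3)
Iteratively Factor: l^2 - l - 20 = (l + 4)*(l - 5)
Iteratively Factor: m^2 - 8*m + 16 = (m - 4)*(m - 4)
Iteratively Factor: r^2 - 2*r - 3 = (r - 3)*(r + 1)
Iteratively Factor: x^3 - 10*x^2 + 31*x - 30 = (x - 3)*(x^2 - 7*x + 10) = (x - 5)*(x - 3)*(x - 2)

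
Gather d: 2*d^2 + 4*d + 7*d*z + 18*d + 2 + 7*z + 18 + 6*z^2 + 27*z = 2*d^2 + d*(7*z + 22) + 6*z^2 + 34*z + 20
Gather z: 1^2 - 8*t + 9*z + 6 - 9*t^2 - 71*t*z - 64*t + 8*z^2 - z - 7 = -9*t^2 - 72*t + 8*z^2 + z*(8 - 71*t)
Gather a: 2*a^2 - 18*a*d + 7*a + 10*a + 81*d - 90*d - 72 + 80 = 2*a^2 + a*(17 - 18*d) - 9*d + 8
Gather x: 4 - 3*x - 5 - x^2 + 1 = -x^2 - 3*x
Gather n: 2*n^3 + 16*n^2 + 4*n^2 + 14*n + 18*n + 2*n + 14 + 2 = 2*n^3 + 20*n^2 + 34*n + 16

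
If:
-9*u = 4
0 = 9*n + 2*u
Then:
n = 8/81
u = -4/9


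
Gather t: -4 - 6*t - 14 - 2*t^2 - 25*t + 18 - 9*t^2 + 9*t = -11*t^2 - 22*t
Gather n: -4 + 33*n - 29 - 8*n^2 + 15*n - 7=-8*n^2 + 48*n - 40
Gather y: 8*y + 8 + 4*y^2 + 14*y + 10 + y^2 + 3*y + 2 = 5*y^2 + 25*y + 20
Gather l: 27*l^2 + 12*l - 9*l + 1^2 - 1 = 27*l^2 + 3*l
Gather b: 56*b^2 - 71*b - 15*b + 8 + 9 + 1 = 56*b^2 - 86*b + 18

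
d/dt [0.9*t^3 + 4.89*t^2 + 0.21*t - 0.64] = 2.7*t^2 + 9.78*t + 0.21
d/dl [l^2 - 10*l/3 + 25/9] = 2*l - 10/3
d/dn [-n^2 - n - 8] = -2*n - 1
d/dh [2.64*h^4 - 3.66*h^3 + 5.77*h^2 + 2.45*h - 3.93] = 10.56*h^3 - 10.98*h^2 + 11.54*h + 2.45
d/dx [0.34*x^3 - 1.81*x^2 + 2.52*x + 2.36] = 1.02*x^2 - 3.62*x + 2.52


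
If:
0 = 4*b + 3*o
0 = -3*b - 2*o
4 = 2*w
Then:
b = 0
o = 0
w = 2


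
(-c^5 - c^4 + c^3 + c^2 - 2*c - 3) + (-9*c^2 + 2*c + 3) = -c^5 - c^4 + c^3 - 8*c^2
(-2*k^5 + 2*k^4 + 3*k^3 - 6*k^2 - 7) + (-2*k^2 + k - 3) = -2*k^5 + 2*k^4 + 3*k^3 - 8*k^2 + k - 10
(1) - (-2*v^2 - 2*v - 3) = 2*v^2 + 2*v + 4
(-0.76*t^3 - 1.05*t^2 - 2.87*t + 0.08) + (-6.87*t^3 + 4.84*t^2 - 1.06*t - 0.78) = -7.63*t^3 + 3.79*t^2 - 3.93*t - 0.7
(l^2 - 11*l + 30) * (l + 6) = l^3 - 5*l^2 - 36*l + 180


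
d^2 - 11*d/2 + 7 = (d - 7/2)*(d - 2)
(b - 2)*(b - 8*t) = b^2 - 8*b*t - 2*b + 16*t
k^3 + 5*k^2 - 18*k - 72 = (k - 4)*(k + 3)*(k + 6)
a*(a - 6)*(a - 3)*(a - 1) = a^4 - 10*a^3 + 27*a^2 - 18*a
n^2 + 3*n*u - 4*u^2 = (n - u)*(n + 4*u)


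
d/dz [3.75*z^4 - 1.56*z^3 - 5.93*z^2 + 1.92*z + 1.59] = 15.0*z^3 - 4.68*z^2 - 11.86*z + 1.92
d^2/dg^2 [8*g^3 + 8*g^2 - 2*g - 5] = 48*g + 16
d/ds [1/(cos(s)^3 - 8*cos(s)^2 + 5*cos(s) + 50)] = (3*cos(s) - 1)*sin(s)/((cos(s) - 5)^3*(cos(s) + 2)^2)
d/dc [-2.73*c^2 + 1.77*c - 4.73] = 1.77 - 5.46*c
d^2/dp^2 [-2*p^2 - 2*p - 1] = -4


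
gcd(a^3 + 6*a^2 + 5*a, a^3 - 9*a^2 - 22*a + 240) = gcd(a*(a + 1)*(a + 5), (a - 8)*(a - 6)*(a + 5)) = a + 5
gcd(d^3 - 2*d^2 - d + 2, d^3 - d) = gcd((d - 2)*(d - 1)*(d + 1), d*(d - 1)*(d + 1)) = d^2 - 1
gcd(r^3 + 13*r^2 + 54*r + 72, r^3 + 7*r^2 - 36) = r^2 + 9*r + 18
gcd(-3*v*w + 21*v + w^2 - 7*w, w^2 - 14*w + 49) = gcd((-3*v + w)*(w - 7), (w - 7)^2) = w - 7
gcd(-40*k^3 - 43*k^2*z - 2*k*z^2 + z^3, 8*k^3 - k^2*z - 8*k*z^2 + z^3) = -8*k^2 - 7*k*z + z^2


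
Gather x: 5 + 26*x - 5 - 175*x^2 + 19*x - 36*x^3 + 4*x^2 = -36*x^3 - 171*x^2 + 45*x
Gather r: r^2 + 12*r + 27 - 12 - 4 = r^2 + 12*r + 11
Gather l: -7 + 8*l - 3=8*l - 10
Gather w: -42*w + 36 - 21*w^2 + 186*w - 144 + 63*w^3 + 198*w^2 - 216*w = 63*w^3 + 177*w^2 - 72*w - 108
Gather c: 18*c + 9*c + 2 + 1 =27*c + 3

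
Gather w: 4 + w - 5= w - 1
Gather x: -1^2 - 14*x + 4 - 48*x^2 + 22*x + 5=-48*x^2 + 8*x + 8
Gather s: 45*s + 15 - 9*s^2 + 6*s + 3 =-9*s^2 + 51*s + 18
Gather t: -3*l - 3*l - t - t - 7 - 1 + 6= -6*l - 2*t - 2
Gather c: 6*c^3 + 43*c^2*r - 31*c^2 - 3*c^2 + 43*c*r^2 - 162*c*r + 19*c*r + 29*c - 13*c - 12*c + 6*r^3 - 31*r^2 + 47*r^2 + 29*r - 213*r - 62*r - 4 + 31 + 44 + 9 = 6*c^3 + c^2*(43*r - 34) + c*(43*r^2 - 143*r + 4) + 6*r^3 + 16*r^2 - 246*r + 80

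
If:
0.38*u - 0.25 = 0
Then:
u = 0.66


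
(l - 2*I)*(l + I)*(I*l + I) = I*l^3 + l^2 + I*l^2 + l + 2*I*l + 2*I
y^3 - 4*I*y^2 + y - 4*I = (y - 4*I)*(y - I)*(y + I)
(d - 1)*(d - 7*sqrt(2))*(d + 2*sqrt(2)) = d^3 - 5*sqrt(2)*d^2 - d^2 - 28*d + 5*sqrt(2)*d + 28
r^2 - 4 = (r - 2)*(r + 2)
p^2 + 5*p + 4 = (p + 1)*(p + 4)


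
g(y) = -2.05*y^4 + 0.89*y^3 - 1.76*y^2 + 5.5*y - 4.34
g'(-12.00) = 14601.82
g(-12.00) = -44370.50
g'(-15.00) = 28334.05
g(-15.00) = -107267.84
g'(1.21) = -9.38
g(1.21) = -3.08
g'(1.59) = -26.31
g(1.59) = -9.57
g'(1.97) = -53.76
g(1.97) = -24.41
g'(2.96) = -194.19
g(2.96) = -137.77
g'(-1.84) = 72.10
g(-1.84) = -49.46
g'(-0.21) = 6.43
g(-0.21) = -5.58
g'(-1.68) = 57.83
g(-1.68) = -39.10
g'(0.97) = -2.89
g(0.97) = -1.66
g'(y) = -8.2*y^3 + 2.67*y^2 - 3.52*y + 5.5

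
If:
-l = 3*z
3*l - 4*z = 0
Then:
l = 0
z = 0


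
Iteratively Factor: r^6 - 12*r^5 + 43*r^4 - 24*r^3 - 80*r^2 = (r - 4)*(r^5 - 8*r^4 + 11*r^3 + 20*r^2) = r*(r - 4)*(r^4 - 8*r^3 + 11*r^2 + 20*r) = r*(r - 4)^2*(r^3 - 4*r^2 - 5*r) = r^2*(r - 4)^2*(r^2 - 4*r - 5) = r^2*(r - 5)*(r - 4)^2*(r + 1)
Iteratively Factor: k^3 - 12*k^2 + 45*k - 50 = (k - 5)*(k^2 - 7*k + 10) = (k - 5)*(k - 2)*(k - 5)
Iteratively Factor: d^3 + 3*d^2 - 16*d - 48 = (d + 3)*(d^2 - 16) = (d - 4)*(d + 3)*(d + 4)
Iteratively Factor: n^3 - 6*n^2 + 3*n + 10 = (n - 2)*(n^2 - 4*n - 5) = (n - 5)*(n - 2)*(n + 1)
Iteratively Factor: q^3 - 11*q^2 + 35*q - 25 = (q - 1)*(q^2 - 10*q + 25) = (q - 5)*(q - 1)*(q - 5)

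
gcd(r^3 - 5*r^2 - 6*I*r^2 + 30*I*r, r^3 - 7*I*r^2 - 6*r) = r^2 - 6*I*r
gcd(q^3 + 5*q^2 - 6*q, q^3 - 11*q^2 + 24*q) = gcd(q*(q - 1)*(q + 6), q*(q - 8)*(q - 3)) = q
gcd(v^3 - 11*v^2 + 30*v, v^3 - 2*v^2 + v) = v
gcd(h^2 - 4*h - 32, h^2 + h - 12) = h + 4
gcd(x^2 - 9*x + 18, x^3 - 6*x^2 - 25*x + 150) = x - 6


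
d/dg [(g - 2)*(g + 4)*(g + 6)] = 3*g^2 + 16*g + 4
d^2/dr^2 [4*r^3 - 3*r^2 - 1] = 24*r - 6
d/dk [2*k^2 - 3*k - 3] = 4*k - 3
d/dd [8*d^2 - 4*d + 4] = 16*d - 4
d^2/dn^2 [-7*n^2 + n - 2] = -14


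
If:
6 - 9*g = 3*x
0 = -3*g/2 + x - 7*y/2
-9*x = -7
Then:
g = 11/27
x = 7/9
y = 1/21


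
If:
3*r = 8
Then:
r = 8/3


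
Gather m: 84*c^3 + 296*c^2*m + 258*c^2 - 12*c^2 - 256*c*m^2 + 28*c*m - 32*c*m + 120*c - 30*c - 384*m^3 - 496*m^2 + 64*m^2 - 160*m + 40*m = 84*c^3 + 246*c^2 + 90*c - 384*m^3 + m^2*(-256*c - 432) + m*(296*c^2 - 4*c - 120)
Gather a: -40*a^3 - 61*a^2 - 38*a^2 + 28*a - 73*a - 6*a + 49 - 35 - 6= -40*a^3 - 99*a^2 - 51*a + 8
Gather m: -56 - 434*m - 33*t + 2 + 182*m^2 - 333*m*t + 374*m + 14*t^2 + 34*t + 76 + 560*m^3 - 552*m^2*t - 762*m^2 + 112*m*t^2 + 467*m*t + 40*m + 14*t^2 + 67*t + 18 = 560*m^3 + m^2*(-552*t - 580) + m*(112*t^2 + 134*t - 20) + 28*t^2 + 68*t + 40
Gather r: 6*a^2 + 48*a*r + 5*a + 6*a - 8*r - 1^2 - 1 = 6*a^2 + 11*a + r*(48*a - 8) - 2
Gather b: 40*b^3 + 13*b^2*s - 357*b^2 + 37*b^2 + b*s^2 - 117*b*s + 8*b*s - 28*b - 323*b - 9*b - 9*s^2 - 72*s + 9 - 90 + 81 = 40*b^3 + b^2*(13*s - 320) + b*(s^2 - 109*s - 360) - 9*s^2 - 72*s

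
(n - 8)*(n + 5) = n^2 - 3*n - 40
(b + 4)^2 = b^2 + 8*b + 16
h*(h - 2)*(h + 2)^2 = h^4 + 2*h^3 - 4*h^2 - 8*h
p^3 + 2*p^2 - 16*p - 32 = (p - 4)*(p + 2)*(p + 4)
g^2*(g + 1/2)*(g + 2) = g^4 + 5*g^3/2 + g^2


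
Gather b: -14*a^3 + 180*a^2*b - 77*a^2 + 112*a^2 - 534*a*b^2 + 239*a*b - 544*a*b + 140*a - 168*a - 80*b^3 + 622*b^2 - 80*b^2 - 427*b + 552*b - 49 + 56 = -14*a^3 + 35*a^2 - 28*a - 80*b^3 + b^2*(542 - 534*a) + b*(180*a^2 - 305*a + 125) + 7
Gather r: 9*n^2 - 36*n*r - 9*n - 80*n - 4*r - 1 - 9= 9*n^2 - 89*n + r*(-36*n - 4) - 10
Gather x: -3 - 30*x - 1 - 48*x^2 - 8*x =-48*x^2 - 38*x - 4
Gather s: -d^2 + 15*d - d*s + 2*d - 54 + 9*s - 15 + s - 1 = -d^2 + 17*d + s*(10 - d) - 70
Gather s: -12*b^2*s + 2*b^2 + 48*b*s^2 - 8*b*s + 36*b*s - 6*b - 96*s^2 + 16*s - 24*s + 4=2*b^2 - 6*b + s^2*(48*b - 96) + s*(-12*b^2 + 28*b - 8) + 4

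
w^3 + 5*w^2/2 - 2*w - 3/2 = (w - 1)*(w + 1/2)*(w + 3)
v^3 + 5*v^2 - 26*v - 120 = (v - 5)*(v + 4)*(v + 6)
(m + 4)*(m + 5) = m^2 + 9*m + 20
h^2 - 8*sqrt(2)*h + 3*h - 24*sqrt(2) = (h + 3)*(h - 8*sqrt(2))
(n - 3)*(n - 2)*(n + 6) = n^3 + n^2 - 24*n + 36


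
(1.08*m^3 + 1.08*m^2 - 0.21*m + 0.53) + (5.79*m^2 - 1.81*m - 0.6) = 1.08*m^3 + 6.87*m^2 - 2.02*m - 0.07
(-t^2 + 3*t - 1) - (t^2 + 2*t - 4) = -2*t^2 + t + 3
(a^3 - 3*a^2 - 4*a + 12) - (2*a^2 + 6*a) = a^3 - 5*a^2 - 10*a + 12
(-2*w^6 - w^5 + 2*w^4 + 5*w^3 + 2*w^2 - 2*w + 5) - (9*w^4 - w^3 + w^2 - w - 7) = -2*w^6 - w^5 - 7*w^4 + 6*w^3 + w^2 - w + 12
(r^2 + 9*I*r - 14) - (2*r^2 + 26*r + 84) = -r^2 - 26*r + 9*I*r - 98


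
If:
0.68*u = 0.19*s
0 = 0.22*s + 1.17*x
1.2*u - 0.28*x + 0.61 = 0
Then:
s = -1.57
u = -0.44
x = 0.30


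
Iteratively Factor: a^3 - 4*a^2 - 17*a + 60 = (a - 3)*(a^2 - a - 20) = (a - 5)*(a - 3)*(a + 4)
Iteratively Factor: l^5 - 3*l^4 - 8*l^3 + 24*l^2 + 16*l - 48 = (l + 2)*(l^4 - 5*l^3 + 2*l^2 + 20*l - 24) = (l - 2)*(l + 2)*(l^3 - 3*l^2 - 4*l + 12) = (l - 2)^2*(l + 2)*(l^2 - l - 6) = (l - 3)*(l - 2)^2*(l + 2)*(l + 2)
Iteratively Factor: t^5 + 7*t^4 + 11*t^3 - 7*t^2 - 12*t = (t - 1)*(t^4 + 8*t^3 + 19*t^2 + 12*t) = t*(t - 1)*(t^3 + 8*t^2 + 19*t + 12) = t*(t - 1)*(t + 4)*(t^2 + 4*t + 3) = t*(t - 1)*(t + 1)*(t + 4)*(t + 3)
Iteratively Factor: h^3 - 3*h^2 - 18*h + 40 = (h + 4)*(h^2 - 7*h + 10) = (h - 2)*(h + 4)*(h - 5)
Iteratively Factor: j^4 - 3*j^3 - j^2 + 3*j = (j + 1)*(j^3 - 4*j^2 + 3*j) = (j - 3)*(j + 1)*(j^2 - j) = j*(j - 3)*(j + 1)*(j - 1)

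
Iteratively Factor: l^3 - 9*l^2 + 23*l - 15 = (l - 3)*(l^2 - 6*l + 5) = (l - 3)*(l - 1)*(l - 5)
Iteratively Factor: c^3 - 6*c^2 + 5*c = (c - 1)*(c^2 - 5*c) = c*(c - 1)*(c - 5)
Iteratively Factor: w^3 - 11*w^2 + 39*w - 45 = (w - 3)*(w^2 - 8*w + 15) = (w - 5)*(w - 3)*(w - 3)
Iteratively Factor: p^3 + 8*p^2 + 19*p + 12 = (p + 4)*(p^2 + 4*p + 3) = (p + 3)*(p + 4)*(p + 1)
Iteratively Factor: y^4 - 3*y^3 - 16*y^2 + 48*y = (y)*(y^3 - 3*y^2 - 16*y + 48) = y*(y - 3)*(y^2 - 16) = y*(y - 4)*(y - 3)*(y + 4)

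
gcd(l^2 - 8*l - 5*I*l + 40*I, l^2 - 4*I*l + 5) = l - 5*I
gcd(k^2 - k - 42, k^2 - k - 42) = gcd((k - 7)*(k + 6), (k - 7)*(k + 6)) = k^2 - k - 42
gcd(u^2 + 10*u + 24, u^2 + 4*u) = u + 4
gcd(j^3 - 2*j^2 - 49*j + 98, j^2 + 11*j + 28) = j + 7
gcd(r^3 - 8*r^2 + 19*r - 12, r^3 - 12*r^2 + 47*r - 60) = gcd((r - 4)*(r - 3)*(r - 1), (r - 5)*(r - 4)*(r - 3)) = r^2 - 7*r + 12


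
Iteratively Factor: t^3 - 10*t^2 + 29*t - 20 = (t - 1)*(t^2 - 9*t + 20) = (t - 4)*(t - 1)*(t - 5)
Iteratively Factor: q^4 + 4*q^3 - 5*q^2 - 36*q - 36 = (q - 3)*(q^3 + 7*q^2 + 16*q + 12) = (q - 3)*(q + 2)*(q^2 + 5*q + 6) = (q - 3)*(q + 2)^2*(q + 3)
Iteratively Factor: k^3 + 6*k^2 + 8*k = (k)*(k^2 + 6*k + 8) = k*(k + 4)*(k + 2)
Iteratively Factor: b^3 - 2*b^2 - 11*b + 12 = (b + 3)*(b^2 - 5*b + 4) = (b - 4)*(b + 3)*(b - 1)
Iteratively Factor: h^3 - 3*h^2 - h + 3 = (h + 1)*(h^2 - 4*h + 3) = (h - 1)*(h + 1)*(h - 3)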